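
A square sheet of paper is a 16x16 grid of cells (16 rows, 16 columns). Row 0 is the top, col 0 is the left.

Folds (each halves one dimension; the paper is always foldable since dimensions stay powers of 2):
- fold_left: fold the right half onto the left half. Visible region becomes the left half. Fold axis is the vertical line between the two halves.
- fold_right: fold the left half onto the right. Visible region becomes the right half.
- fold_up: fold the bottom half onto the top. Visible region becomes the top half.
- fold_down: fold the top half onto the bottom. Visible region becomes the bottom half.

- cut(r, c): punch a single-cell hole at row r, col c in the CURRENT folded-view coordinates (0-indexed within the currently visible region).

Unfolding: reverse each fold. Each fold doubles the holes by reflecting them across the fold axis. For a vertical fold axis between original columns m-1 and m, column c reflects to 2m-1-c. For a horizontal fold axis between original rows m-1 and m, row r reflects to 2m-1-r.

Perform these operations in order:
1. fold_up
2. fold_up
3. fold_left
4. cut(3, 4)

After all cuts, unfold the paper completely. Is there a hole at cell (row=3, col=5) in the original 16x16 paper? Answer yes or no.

Op 1 fold_up: fold axis h@8; visible region now rows[0,8) x cols[0,16) = 8x16
Op 2 fold_up: fold axis h@4; visible region now rows[0,4) x cols[0,16) = 4x16
Op 3 fold_left: fold axis v@8; visible region now rows[0,4) x cols[0,8) = 4x8
Op 4 cut(3, 4): punch at orig (3,4); cuts so far [(3, 4)]; region rows[0,4) x cols[0,8) = 4x8
Unfold 1 (reflect across v@8): 2 holes -> [(3, 4), (3, 11)]
Unfold 2 (reflect across h@4): 4 holes -> [(3, 4), (3, 11), (4, 4), (4, 11)]
Unfold 3 (reflect across h@8): 8 holes -> [(3, 4), (3, 11), (4, 4), (4, 11), (11, 4), (11, 11), (12, 4), (12, 11)]
Holes: [(3, 4), (3, 11), (4, 4), (4, 11), (11, 4), (11, 11), (12, 4), (12, 11)]

Answer: no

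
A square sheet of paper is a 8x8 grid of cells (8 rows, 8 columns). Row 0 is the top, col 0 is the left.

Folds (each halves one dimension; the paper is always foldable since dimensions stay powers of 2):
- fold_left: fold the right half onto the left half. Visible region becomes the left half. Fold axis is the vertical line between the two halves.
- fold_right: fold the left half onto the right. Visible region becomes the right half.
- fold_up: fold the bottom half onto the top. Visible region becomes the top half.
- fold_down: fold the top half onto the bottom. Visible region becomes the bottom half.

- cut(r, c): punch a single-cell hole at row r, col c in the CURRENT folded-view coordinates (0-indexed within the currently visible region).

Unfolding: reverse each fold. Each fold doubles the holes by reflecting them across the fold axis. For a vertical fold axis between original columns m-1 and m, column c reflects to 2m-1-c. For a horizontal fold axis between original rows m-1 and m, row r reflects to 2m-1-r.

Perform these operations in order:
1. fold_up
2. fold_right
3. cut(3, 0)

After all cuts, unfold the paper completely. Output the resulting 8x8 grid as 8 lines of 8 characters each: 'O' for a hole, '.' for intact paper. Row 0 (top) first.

Op 1 fold_up: fold axis h@4; visible region now rows[0,4) x cols[0,8) = 4x8
Op 2 fold_right: fold axis v@4; visible region now rows[0,4) x cols[4,8) = 4x4
Op 3 cut(3, 0): punch at orig (3,4); cuts so far [(3, 4)]; region rows[0,4) x cols[4,8) = 4x4
Unfold 1 (reflect across v@4): 2 holes -> [(3, 3), (3, 4)]
Unfold 2 (reflect across h@4): 4 holes -> [(3, 3), (3, 4), (4, 3), (4, 4)]

Answer: ........
........
........
...OO...
...OO...
........
........
........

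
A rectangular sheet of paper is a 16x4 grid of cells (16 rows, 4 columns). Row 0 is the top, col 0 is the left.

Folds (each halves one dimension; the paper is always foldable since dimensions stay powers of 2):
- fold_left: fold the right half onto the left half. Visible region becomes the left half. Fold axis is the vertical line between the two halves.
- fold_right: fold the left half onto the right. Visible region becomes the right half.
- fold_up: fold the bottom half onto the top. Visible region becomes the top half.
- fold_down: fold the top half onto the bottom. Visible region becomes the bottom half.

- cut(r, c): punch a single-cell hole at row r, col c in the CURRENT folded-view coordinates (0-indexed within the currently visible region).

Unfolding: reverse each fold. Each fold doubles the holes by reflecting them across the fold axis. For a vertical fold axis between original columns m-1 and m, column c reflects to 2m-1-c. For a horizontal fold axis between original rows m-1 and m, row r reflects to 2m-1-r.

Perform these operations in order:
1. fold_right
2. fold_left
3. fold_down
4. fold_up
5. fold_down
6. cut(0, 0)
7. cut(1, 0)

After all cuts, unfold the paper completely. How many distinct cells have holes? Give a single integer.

Op 1 fold_right: fold axis v@2; visible region now rows[0,16) x cols[2,4) = 16x2
Op 2 fold_left: fold axis v@3; visible region now rows[0,16) x cols[2,3) = 16x1
Op 3 fold_down: fold axis h@8; visible region now rows[8,16) x cols[2,3) = 8x1
Op 4 fold_up: fold axis h@12; visible region now rows[8,12) x cols[2,3) = 4x1
Op 5 fold_down: fold axis h@10; visible region now rows[10,12) x cols[2,3) = 2x1
Op 6 cut(0, 0): punch at orig (10,2); cuts so far [(10, 2)]; region rows[10,12) x cols[2,3) = 2x1
Op 7 cut(1, 0): punch at orig (11,2); cuts so far [(10, 2), (11, 2)]; region rows[10,12) x cols[2,3) = 2x1
Unfold 1 (reflect across h@10): 4 holes -> [(8, 2), (9, 2), (10, 2), (11, 2)]
Unfold 2 (reflect across h@12): 8 holes -> [(8, 2), (9, 2), (10, 2), (11, 2), (12, 2), (13, 2), (14, 2), (15, 2)]
Unfold 3 (reflect across h@8): 16 holes -> [(0, 2), (1, 2), (2, 2), (3, 2), (4, 2), (5, 2), (6, 2), (7, 2), (8, 2), (9, 2), (10, 2), (11, 2), (12, 2), (13, 2), (14, 2), (15, 2)]
Unfold 4 (reflect across v@3): 32 holes -> [(0, 2), (0, 3), (1, 2), (1, 3), (2, 2), (2, 3), (3, 2), (3, 3), (4, 2), (4, 3), (5, 2), (5, 3), (6, 2), (6, 3), (7, 2), (7, 3), (8, 2), (8, 3), (9, 2), (9, 3), (10, 2), (10, 3), (11, 2), (11, 3), (12, 2), (12, 3), (13, 2), (13, 3), (14, 2), (14, 3), (15, 2), (15, 3)]
Unfold 5 (reflect across v@2): 64 holes -> [(0, 0), (0, 1), (0, 2), (0, 3), (1, 0), (1, 1), (1, 2), (1, 3), (2, 0), (2, 1), (2, 2), (2, 3), (3, 0), (3, 1), (3, 2), (3, 3), (4, 0), (4, 1), (4, 2), (4, 3), (5, 0), (5, 1), (5, 2), (5, 3), (6, 0), (6, 1), (6, 2), (6, 3), (7, 0), (7, 1), (7, 2), (7, 3), (8, 0), (8, 1), (8, 2), (8, 3), (9, 0), (9, 1), (9, 2), (9, 3), (10, 0), (10, 1), (10, 2), (10, 3), (11, 0), (11, 1), (11, 2), (11, 3), (12, 0), (12, 1), (12, 2), (12, 3), (13, 0), (13, 1), (13, 2), (13, 3), (14, 0), (14, 1), (14, 2), (14, 3), (15, 0), (15, 1), (15, 2), (15, 3)]

Answer: 64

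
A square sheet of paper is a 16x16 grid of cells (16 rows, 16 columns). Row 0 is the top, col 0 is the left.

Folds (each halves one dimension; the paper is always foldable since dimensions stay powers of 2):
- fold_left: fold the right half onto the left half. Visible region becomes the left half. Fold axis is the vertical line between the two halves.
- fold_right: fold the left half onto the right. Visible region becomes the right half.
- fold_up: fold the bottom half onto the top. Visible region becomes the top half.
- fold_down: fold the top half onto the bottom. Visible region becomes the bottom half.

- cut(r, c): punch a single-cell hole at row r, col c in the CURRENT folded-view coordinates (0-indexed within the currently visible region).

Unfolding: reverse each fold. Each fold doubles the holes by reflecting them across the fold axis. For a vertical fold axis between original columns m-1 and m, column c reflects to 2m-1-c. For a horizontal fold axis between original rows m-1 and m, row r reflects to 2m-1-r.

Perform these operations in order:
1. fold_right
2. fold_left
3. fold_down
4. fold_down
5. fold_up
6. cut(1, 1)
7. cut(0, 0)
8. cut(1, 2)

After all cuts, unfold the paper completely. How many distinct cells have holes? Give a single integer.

Op 1 fold_right: fold axis v@8; visible region now rows[0,16) x cols[8,16) = 16x8
Op 2 fold_left: fold axis v@12; visible region now rows[0,16) x cols[8,12) = 16x4
Op 3 fold_down: fold axis h@8; visible region now rows[8,16) x cols[8,12) = 8x4
Op 4 fold_down: fold axis h@12; visible region now rows[12,16) x cols[8,12) = 4x4
Op 5 fold_up: fold axis h@14; visible region now rows[12,14) x cols[8,12) = 2x4
Op 6 cut(1, 1): punch at orig (13,9); cuts so far [(13, 9)]; region rows[12,14) x cols[8,12) = 2x4
Op 7 cut(0, 0): punch at orig (12,8); cuts so far [(12, 8), (13, 9)]; region rows[12,14) x cols[8,12) = 2x4
Op 8 cut(1, 2): punch at orig (13,10); cuts so far [(12, 8), (13, 9), (13, 10)]; region rows[12,14) x cols[8,12) = 2x4
Unfold 1 (reflect across h@14): 6 holes -> [(12, 8), (13, 9), (13, 10), (14, 9), (14, 10), (15, 8)]
Unfold 2 (reflect across h@12): 12 holes -> [(8, 8), (9, 9), (9, 10), (10, 9), (10, 10), (11, 8), (12, 8), (13, 9), (13, 10), (14, 9), (14, 10), (15, 8)]
Unfold 3 (reflect across h@8): 24 holes -> [(0, 8), (1, 9), (1, 10), (2, 9), (2, 10), (3, 8), (4, 8), (5, 9), (5, 10), (6, 9), (6, 10), (7, 8), (8, 8), (9, 9), (9, 10), (10, 9), (10, 10), (11, 8), (12, 8), (13, 9), (13, 10), (14, 9), (14, 10), (15, 8)]
Unfold 4 (reflect across v@12): 48 holes -> [(0, 8), (0, 15), (1, 9), (1, 10), (1, 13), (1, 14), (2, 9), (2, 10), (2, 13), (2, 14), (3, 8), (3, 15), (4, 8), (4, 15), (5, 9), (5, 10), (5, 13), (5, 14), (6, 9), (6, 10), (6, 13), (6, 14), (7, 8), (7, 15), (8, 8), (8, 15), (9, 9), (9, 10), (9, 13), (9, 14), (10, 9), (10, 10), (10, 13), (10, 14), (11, 8), (11, 15), (12, 8), (12, 15), (13, 9), (13, 10), (13, 13), (13, 14), (14, 9), (14, 10), (14, 13), (14, 14), (15, 8), (15, 15)]
Unfold 5 (reflect across v@8): 96 holes -> [(0, 0), (0, 7), (0, 8), (0, 15), (1, 1), (1, 2), (1, 5), (1, 6), (1, 9), (1, 10), (1, 13), (1, 14), (2, 1), (2, 2), (2, 5), (2, 6), (2, 9), (2, 10), (2, 13), (2, 14), (3, 0), (3, 7), (3, 8), (3, 15), (4, 0), (4, 7), (4, 8), (4, 15), (5, 1), (5, 2), (5, 5), (5, 6), (5, 9), (5, 10), (5, 13), (5, 14), (6, 1), (6, 2), (6, 5), (6, 6), (6, 9), (6, 10), (6, 13), (6, 14), (7, 0), (7, 7), (7, 8), (7, 15), (8, 0), (8, 7), (8, 8), (8, 15), (9, 1), (9, 2), (9, 5), (9, 6), (9, 9), (9, 10), (9, 13), (9, 14), (10, 1), (10, 2), (10, 5), (10, 6), (10, 9), (10, 10), (10, 13), (10, 14), (11, 0), (11, 7), (11, 8), (11, 15), (12, 0), (12, 7), (12, 8), (12, 15), (13, 1), (13, 2), (13, 5), (13, 6), (13, 9), (13, 10), (13, 13), (13, 14), (14, 1), (14, 2), (14, 5), (14, 6), (14, 9), (14, 10), (14, 13), (14, 14), (15, 0), (15, 7), (15, 8), (15, 15)]

Answer: 96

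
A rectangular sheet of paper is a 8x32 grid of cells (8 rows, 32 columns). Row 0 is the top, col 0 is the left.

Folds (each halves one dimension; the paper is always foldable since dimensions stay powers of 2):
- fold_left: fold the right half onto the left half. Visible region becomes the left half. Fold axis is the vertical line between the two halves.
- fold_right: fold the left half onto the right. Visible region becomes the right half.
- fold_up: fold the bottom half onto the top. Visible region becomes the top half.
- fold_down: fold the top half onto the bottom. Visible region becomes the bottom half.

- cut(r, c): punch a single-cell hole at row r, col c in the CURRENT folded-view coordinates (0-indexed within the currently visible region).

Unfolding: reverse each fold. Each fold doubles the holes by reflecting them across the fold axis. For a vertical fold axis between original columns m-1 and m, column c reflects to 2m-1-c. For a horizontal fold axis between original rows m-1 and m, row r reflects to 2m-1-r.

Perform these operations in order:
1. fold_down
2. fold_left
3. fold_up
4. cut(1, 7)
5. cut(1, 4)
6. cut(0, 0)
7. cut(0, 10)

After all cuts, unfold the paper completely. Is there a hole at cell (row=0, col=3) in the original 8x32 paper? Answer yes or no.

Answer: no

Derivation:
Op 1 fold_down: fold axis h@4; visible region now rows[4,8) x cols[0,32) = 4x32
Op 2 fold_left: fold axis v@16; visible region now rows[4,8) x cols[0,16) = 4x16
Op 3 fold_up: fold axis h@6; visible region now rows[4,6) x cols[0,16) = 2x16
Op 4 cut(1, 7): punch at orig (5,7); cuts so far [(5, 7)]; region rows[4,6) x cols[0,16) = 2x16
Op 5 cut(1, 4): punch at orig (5,4); cuts so far [(5, 4), (5, 7)]; region rows[4,6) x cols[0,16) = 2x16
Op 6 cut(0, 0): punch at orig (4,0); cuts so far [(4, 0), (5, 4), (5, 7)]; region rows[4,6) x cols[0,16) = 2x16
Op 7 cut(0, 10): punch at orig (4,10); cuts so far [(4, 0), (4, 10), (5, 4), (5, 7)]; region rows[4,6) x cols[0,16) = 2x16
Unfold 1 (reflect across h@6): 8 holes -> [(4, 0), (4, 10), (5, 4), (5, 7), (6, 4), (6, 7), (7, 0), (7, 10)]
Unfold 2 (reflect across v@16): 16 holes -> [(4, 0), (4, 10), (4, 21), (4, 31), (5, 4), (5, 7), (5, 24), (5, 27), (6, 4), (6, 7), (6, 24), (6, 27), (7, 0), (7, 10), (7, 21), (7, 31)]
Unfold 3 (reflect across h@4): 32 holes -> [(0, 0), (0, 10), (0, 21), (0, 31), (1, 4), (1, 7), (1, 24), (1, 27), (2, 4), (2, 7), (2, 24), (2, 27), (3, 0), (3, 10), (3, 21), (3, 31), (4, 0), (4, 10), (4, 21), (4, 31), (5, 4), (5, 7), (5, 24), (5, 27), (6, 4), (6, 7), (6, 24), (6, 27), (7, 0), (7, 10), (7, 21), (7, 31)]
Holes: [(0, 0), (0, 10), (0, 21), (0, 31), (1, 4), (1, 7), (1, 24), (1, 27), (2, 4), (2, 7), (2, 24), (2, 27), (3, 0), (3, 10), (3, 21), (3, 31), (4, 0), (4, 10), (4, 21), (4, 31), (5, 4), (5, 7), (5, 24), (5, 27), (6, 4), (6, 7), (6, 24), (6, 27), (7, 0), (7, 10), (7, 21), (7, 31)]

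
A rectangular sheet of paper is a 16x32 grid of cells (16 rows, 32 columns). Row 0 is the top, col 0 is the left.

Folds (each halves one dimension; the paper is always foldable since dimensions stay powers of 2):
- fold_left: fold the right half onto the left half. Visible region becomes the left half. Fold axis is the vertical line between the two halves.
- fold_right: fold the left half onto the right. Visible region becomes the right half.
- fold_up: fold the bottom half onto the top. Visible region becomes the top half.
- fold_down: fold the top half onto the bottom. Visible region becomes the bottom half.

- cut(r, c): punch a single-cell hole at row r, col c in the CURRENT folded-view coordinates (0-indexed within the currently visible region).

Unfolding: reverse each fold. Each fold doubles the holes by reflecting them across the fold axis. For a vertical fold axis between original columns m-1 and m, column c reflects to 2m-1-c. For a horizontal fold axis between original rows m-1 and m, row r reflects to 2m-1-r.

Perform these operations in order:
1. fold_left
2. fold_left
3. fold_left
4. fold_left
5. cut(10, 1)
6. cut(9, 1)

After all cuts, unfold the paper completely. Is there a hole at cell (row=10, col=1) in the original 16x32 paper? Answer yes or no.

Answer: yes

Derivation:
Op 1 fold_left: fold axis v@16; visible region now rows[0,16) x cols[0,16) = 16x16
Op 2 fold_left: fold axis v@8; visible region now rows[0,16) x cols[0,8) = 16x8
Op 3 fold_left: fold axis v@4; visible region now rows[0,16) x cols[0,4) = 16x4
Op 4 fold_left: fold axis v@2; visible region now rows[0,16) x cols[0,2) = 16x2
Op 5 cut(10, 1): punch at orig (10,1); cuts so far [(10, 1)]; region rows[0,16) x cols[0,2) = 16x2
Op 6 cut(9, 1): punch at orig (9,1); cuts so far [(9, 1), (10, 1)]; region rows[0,16) x cols[0,2) = 16x2
Unfold 1 (reflect across v@2): 4 holes -> [(9, 1), (9, 2), (10, 1), (10, 2)]
Unfold 2 (reflect across v@4): 8 holes -> [(9, 1), (9, 2), (9, 5), (9, 6), (10, 1), (10, 2), (10, 5), (10, 6)]
Unfold 3 (reflect across v@8): 16 holes -> [(9, 1), (9, 2), (9, 5), (9, 6), (9, 9), (9, 10), (9, 13), (9, 14), (10, 1), (10, 2), (10, 5), (10, 6), (10, 9), (10, 10), (10, 13), (10, 14)]
Unfold 4 (reflect across v@16): 32 holes -> [(9, 1), (9, 2), (9, 5), (9, 6), (9, 9), (9, 10), (9, 13), (9, 14), (9, 17), (9, 18), (9, 21), (9, 22), (9, 25), (9, 26), (9, 29), (9, 30), (10, 1), (10, 2), (10, 5), (10, 6), (10, 9), (10, 10), (10, 13), (10, 14), (10, 17), (10, 18), (10, 21), (10, 22), (10, 25), (10, 26), (10, 29), (10, 30)]
Holes: [(9, 1), (9, 2), (9, 5), (9, 6), (9, 9), (9, 10), (9, 13), (9, 14), (9, 17), (9, 18), (9, 21), (9, 22), (9, 25), (9, 26), (9, 29), (9, 30), (10, 1), (10, 2), (10, 5), (10, 6), (10, 9), (10, 10), (10, 13), (10, 14), (10, 17), (10, 18), (10, 21), (10, 22), (10, 25), (10, 26), (10, 29), (10, 30)]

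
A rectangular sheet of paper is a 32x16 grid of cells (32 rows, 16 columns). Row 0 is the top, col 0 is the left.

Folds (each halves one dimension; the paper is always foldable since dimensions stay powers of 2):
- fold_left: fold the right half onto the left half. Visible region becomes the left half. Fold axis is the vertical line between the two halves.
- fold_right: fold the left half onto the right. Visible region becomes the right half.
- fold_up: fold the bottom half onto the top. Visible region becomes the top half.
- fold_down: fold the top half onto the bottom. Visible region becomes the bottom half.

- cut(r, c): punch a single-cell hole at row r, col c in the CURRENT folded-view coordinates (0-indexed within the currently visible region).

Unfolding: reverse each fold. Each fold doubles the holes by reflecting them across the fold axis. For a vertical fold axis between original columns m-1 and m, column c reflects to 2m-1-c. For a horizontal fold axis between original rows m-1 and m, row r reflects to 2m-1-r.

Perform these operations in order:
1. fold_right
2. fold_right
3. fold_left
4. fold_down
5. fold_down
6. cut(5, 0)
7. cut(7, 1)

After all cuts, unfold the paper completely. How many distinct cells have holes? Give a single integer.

Op 1 fold_right: fold axis v@8; visible region now rows[0,32) x cols[8,16) = 32x8
Op 2 fold_right: fold axis v@12; visible region now rows[0,32) x cols[12,16) = 32x4
Op 3 fold_left: fold axis v@14; visible region now rows[0,32) x cols[12,14) = 32x2
Op 4 fold_down: fold axis h@16; visible region now rows[16,32) x cols[12,14) = 16x2
Op 5 fold_down: fold axis h@24; visible region now rows[24,32) x cols[12,14) = 8x2
Op 6 cut(5, 0): punch at orig (29,12); cuts so far [(29, 12)]; region rows[24,32) x cols[12,14) = 8x2
Op 7 cut(7, 1): punch at orig (31,13); cuts so far [(29, 12), (31, 13)]; region rows[24,32) x cols[12,14) = 8x2
Unfold 1 (reflect across h@24): 4 holes -> [(16, 13), (18, 12), (29, 12), (31, 13)]
Unfold 2 (reflect across h@16): 8 holes -> [(0, 13), (2, 12), (13, 12), (15, 13), (16, 13), (18, 12), (29, 12), (31, 13)]
Unfold 3 (reflect across v@14): 16 holes -> [(0, 13), (0, 14), (2, 12), (2, 15), (13, 12), (13, 15), (15, 13), (15, 14), (16, 13), (16, 14), (18, 12), (18, 15), (29, 12), (29, 15), (31, 13), (31, 14)]
Unfold 4 (reflect across v@12): 32 holes -> [(0, 9), (0, 10), (0, 13), (0, 14), (2, 8), (2, 11), (2, 12), (2, 15), (13, 8), (13, 11), (13, 12), (13, 15), (15, 9), (15, 10), (15, 13), (15, 14), (16, 9), (16, 10), (16, 13), (16, 14), (18, 8), (18, 11), (18, 12), (18, 15), (29, 8), (29, 11), (29, 12), (29, 15), (31, 9), (31, 10), (31, 13), (31, 14)]
Unfold 5 (reflect across v@8): 64 holes -> [(0, 1), (0, 2), (0, 5), (0, 6), (0, 9), (0, 10), (0, 13), (0, 14), (2, 0), (2, 3), (2, 4), (2, 7), (2, 8), (2, 11), (2, 12), (2, 15), (13, 0), (13, 3), (13, 4), (13, 7), (13, 8), (13, 11), (13, 12), (13, 15), (15, 1), (15, 2), (15, 5), (15, 6), (15, 9), (15, 10), (15, 13), (15, 14), (16, 1), (16, 2), (16, 5), (16, 6), (16, 9), (16, 10), (16, 13), (16, 14), (18, 0), (18, 3), (18, 4), (18, 7), (18, 8), (18, 11), (18, 12), (18, 15), (29, 0), (29, 3), (29, 4), (29, 7), (29, 8), (29, 11), (29, 12), (29, 15), (31, 1), (31, 2), (31, 5), (31, 6), (31, 9), (31, 10), (31, 13), (31, 14)]

Answer: 64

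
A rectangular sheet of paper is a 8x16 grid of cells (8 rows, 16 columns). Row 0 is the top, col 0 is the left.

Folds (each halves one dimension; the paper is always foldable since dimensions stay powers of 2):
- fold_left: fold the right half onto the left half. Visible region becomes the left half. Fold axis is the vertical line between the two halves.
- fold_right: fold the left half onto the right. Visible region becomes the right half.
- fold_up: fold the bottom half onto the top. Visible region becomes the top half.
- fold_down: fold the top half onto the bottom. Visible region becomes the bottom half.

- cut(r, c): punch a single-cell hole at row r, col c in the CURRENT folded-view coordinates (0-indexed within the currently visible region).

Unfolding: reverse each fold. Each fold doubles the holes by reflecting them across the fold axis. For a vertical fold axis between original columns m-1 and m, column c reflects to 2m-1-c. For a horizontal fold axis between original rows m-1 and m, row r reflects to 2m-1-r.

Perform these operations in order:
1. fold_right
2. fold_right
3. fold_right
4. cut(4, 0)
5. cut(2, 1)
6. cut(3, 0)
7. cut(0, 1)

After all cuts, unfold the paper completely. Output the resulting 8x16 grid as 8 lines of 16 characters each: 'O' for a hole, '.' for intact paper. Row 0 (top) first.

Answer: O..OO..OO..OO..O
................
O..OO..OO..OO..O
.OO..OO..OO..OO.
.OO..OO..OO..OO.
................
................
................

Derivation:
Op 1 fold_right: fold axis v@8; visible region now rows[0,8) x cols[8,16) = 8x8
Op 2 fold_right: fold axis v@12; visible region now rows[0,8) x cols[12,16) = 8x4
Op 3 fold_right: fold axis v@14; visible region now rows[0,8) x cols[14,16) = 8x2
Op 4 cut(4, 0): punch at orig (4,14); cuts so far [(4, 14)]; region rows[0,8) x cols[14,16) = 8x2
Op 5 cut(2, 1): punch at orig (2,15); cuts so far [(2, 15), (4, 14)]; region rows[0,8) x cols[14,16) = 8x2
Op 6 cut(3, 0): punch at orig (3,14); cuts so far [(2, 15), (3, 14), (4, 14)]; region rows[0,8) x cols[14,16) = 8x2
Op 7 cut(0, 1): punch at orig (0,15); cuts so far [(0, 15), (2, 15), (3, 14), (4, 14)]; region rows[0,8) x cols[14,16) = 8x2
Unfold 1 (reflect across v@14): 8 holes -> [(0, 12), (0, 15), (2, 12), (2, 15), (3, 13), (3, 14), (4, 13), (4, 14)]
Unfold 2 (reflect across v@12): 16 holes -> [(0, 8), (0, 11), (0, 12), (0, 15), (2, 8), (2, 11), (2, 12), (2, 15), (3, 9), (3, 10), (3, 13), (3, 14), (4, 9), (4, 10), (4, 13), (4, 14)]
Unfold 3 (reflect across v@8): 32 holes -> [(0, 0), (0, 3), (0, 4), (0, 7), (0, 8), (0, 11), (0, 12), (0, 15), (2, 0), (2, 3), (2, 4), (2, 7), (2, 8), (2, 11), (2, 12), (2, 15), (3, 1), (3, 2), (3, 5), (3, 6), (3, 9), (3, 10), (3, 13), (3, 14), (4, 1), (4, 2), (4, 5), (4, 6), (4, 9), (4, 10), (4, 13), (4, 14)]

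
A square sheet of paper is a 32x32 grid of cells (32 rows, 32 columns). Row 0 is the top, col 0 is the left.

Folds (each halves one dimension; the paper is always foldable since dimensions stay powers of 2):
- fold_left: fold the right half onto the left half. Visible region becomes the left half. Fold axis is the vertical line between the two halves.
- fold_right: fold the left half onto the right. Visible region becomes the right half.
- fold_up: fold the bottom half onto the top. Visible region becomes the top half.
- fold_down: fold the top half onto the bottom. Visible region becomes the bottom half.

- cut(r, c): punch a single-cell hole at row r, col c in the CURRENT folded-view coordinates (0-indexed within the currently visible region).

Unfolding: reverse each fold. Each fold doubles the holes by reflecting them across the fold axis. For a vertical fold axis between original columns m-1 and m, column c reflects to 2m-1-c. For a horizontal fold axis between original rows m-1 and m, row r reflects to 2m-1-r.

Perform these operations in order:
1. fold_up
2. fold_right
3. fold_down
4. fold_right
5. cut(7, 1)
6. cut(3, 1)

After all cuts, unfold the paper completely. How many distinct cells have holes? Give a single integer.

Answer: 32

Derivation:
Op 1 fold_up: fold axis h@16; visible region now rows[0,16) x cols[0,32) = 16x32
Op 2 fold_right: fold axis v@16; visible region now rows[0,16) x cols[16,32) = 16x16
Op 3 fold_down: fold axis h@8; visible region now rows[8,16) x cols[16,32) = 8x16
Op 4 fold_right: fold axis v@24; visible region now rows[8,16) x cols[24,32) = 8x8
Op 5 cut(7, 1): punch at orig (15,25); cuts so far [(15, 25)]; region rows[8,16) x cols[24,32) = 8x8
Op 6 cut(3, 1): punch at orig (11,25); cuts so far [(11, 25), (15, 25)]; region rows[8,16) x cols[24,32) = 8x8
Unfold 1 (reflect across v@24): 4 holes -> [(11, 22), (11, 25), (15, 22), (15, 25)]
Unfold 2 (reflect across h@8): 8 holes -> [(0, 22), (0, 25), (4, 22), (4, 25), (11, 22), (11, 25), (15, 22), (15, 25)]
Unfold 3 (reflect across v@16): 16 holes -> [(0, 6), (0, 9), (0, 22), (0, 25), (4, 6), (4, 9), (4, 22), (4, 25), (11, 6), (11, 9), (11, 22), (11, 25), (15, 6), (15, 9), (15, 22), (15, 25)]
Unfold 4 (reflect across h@16): 32 holes -> [(0, 6), (0, 9), (0, 22), (0, 25), (4, 6), (4, 9), (4, 22), (4, 25), (11, 6), (11, 9), (11, 22), (11, 25), (15, 6), (15, 9), (15, 22), (15, 25), (16, 6), (16, 9), (16, 22), (16, 25), (20, 6), (20, 9), (20, 22), (20, 25), (27, 6), (27, 9), (27, 22), (27, 25), (31, 6), (31, 9), (31, 22), (31, 25)]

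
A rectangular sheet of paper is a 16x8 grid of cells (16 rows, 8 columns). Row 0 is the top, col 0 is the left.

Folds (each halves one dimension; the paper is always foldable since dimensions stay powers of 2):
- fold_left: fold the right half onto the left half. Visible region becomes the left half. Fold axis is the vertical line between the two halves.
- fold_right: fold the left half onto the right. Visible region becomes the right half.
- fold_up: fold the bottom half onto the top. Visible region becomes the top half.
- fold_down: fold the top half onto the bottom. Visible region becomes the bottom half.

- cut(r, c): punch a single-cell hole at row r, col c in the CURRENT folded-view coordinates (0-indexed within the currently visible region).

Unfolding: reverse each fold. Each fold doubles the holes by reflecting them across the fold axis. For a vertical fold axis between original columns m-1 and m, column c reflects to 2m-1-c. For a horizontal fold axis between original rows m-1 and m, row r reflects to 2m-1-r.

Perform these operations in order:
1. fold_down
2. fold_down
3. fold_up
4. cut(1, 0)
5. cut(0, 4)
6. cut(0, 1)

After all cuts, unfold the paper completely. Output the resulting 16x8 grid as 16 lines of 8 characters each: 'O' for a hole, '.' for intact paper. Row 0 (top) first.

Op 1 fold_down: fold axis h@8; visible region now rows[8,16) x cols[0,8) = 8x8
Op 2 fold_down: fold axis h@12; visible region now rows[12,16) x cols[0,8) = 4x8
Op 3 fold_up: fold axis h@14; visible region now rows[12,14) x cols[0,8) = 2x8
Op 4 cut(1, 0): punch at orig (13,0); cuts so far [(13, 0)]; region rows[12,14) x cols[0,8) = 2x8
Op 5 cut(0, 4): punch at orig (12,4); cuts so far [(12, 4), (13, 0)]; region rows[12,14) x cols[0,8) = 2x8
Op 6 cut(0, 1): punch at orig (12,1); cuts so far [(12, 1), (12, 4), (13, 0)]; region rows[12,14) x cols[0,8) = 2x8
Unfold 1 (reflect across h@14): 6 holes -> [(12, 1), (12, 4), (13, 0), (14, 0), (15, 1), (15, 4)]
Unfold 2 (reflect across h@12): 12 holes -> [(8, 1), (8, 4), (9, 0), (10, 0), (11, 1), (11, 4), (12, 1), (12, 4), (13, 0), (14, 0), (15, 1), (15, 4)]
Unfold 3 (reflect across h@8): 24 holes -> [(0, 1), (0, 4), (1, 0), (2, 0), (3, 1), (3, 4), (4, 1), (4, 4), (5, 0), (6, 0), (7, 1), (7, 4), (8, 1), (8, 4), (9, 0), (10, 0), (11, 1), (11, 4), (12, 1), (12, 4), (13, 0), (14, 0), (15, 1), (15, 4)]

Answer: .O..O...
O.......
O.......
.O..O...
.O..O...
O.......
O.......
.O..O...
.O..O...
O.......
O.......
.O..O...
.O..O...
O.......
O.......
.O..O...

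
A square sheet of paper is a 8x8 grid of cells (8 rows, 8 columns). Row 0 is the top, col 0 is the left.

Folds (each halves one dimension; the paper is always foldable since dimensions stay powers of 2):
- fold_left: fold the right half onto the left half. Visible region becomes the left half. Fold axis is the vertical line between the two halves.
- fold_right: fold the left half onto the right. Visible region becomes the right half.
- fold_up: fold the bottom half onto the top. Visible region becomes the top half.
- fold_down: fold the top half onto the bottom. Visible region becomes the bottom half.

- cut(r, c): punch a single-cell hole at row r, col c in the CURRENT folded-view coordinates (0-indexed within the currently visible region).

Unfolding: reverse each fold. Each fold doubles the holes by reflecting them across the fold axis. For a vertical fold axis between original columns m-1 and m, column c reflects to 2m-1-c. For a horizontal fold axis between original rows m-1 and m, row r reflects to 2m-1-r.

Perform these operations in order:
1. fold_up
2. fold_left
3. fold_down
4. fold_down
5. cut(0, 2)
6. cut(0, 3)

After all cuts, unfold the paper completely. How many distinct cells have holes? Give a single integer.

Op 1 fold_up: fold axis h@4; visible region now rows[0,4) x cols[0,8) = 4x8
Op 2 fold_left: fold axis v@4; visible region now rows[0,4) x cols[0,4) = 4x4
Op 3 fold_down: fold axis h@2; visible region now rows[2,4) x cols[0,4) = 2x4
Op 4 fold_down: fold axis h@3; visible region now rows[3,4) x cols[0,4) = 1x4
Op 5 cut(0, 2): punch at orig (3,2); cuts so far [(3, 2)]; region rows[3,4) x cols[0,4) = 1x4
Op 6 cut(0, 3): punch at orig (3,3); cuts so far [(3, 2), (3, 3)]; region rows[3,4) x cols[0,4) = 1x4
Unfold 1 (reflect across h@3): 4 holes -> [(2, 2), (2, 3), (3, 2), (3, 3)]
Unfold 2 (reflect across h@2): 8 holes -> [(0, 2), (0, 3), (1, 2), (1, 3), (2, 2), (2, 3), (3, 2), (3, 3)]
Unfold 3 (reflect across v@4): 16 holes -> [(0, 2), (0, 3), (0, 4), (0, 5), (1, 2), (1, 3), (1, 4), (1, 5), (2, 2), (2, 3), (2, 4), (2, 5), (3, 2), (3, 3), (3, 4), (3, 5)]
Unfold 4 (reflect across h@4): 32 holes -> [(0, 2), (0, 3), (0, 4), (0, 5), (1, 2), (1, 3), (1, 4), (1, 5), (2, 2), (2, 3), (2, 4), (2, 5), (3, 2), (3, 3), (3, 4), (3, 5), (4, 2), (4, 3), (4, 4), (4, 5), (5, 2), (5, 3), (5, 4), (5, 5), (6, 2), (6, 3), (6, 4), (6, 5), (7, 2), (7, 3), (7, 4), (7, 5)]

Answer: 32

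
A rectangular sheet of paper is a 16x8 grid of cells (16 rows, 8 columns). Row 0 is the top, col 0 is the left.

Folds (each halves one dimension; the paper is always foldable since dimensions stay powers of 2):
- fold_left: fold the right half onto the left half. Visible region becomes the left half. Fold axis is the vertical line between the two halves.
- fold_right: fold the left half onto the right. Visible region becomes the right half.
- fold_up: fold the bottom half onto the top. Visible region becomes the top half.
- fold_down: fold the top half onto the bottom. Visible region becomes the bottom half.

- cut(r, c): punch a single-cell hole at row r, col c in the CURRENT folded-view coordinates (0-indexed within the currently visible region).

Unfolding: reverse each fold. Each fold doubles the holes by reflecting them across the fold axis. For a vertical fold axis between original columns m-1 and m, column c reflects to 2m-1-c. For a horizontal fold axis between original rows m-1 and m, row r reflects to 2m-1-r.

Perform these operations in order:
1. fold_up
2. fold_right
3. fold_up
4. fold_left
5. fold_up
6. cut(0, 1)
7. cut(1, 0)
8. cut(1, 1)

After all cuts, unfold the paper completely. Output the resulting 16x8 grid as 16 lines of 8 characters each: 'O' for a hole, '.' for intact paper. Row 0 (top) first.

Answer: .OO..OO.
OOOOOOOO
OOOOOOOO
.OO..OO.
.OO..OO.
OOOOOOOO
OOOOOOOO
.OO..OO.
.OO..OO.
OOOOOOOO
OOOOOOOO
.OO..OO.
.OO..OO.
OOOOOOOO
OOOOOOOO
.OO..OO.

Derivation:
Op 1 fold_up: fold axis h@8; visible region now rows[0,8) x cols[0,8) = 8x8
Op 2 fold_right: fold axis v@4; visible region now rows[0,8) x cols[4,8) = 8x4
Op 3 fold_up: fold axis h@4; visible region now rows[0,4) x cols[4,8) = 4x4
Op 4 fold_left: fold axis v@6; visible region now rows[0,4) x cols[4,6) = 4x2
Op 5 fold_up: fold axis h@2; visible region now rows[0,2) x cols[4,6) = 2x2
Op 6 cut(0, 1): punch at orig (0,5); cuts so far [(0, 5)]; region rows[0,2) x cols[4,6) = 2x2
Op 7 cut(1, 0): punch at orig (1,4); cuts so far [(0, 5), (1, 4)]; region rows[0,2) x cols[4,6) = 2x2
Op 8 cut(1, 1): punch at orig (1,5); cuts so far [(0, 5), (1, 4), (1, 5)]; region rows[0,2) x cols[4,6) = 2x2
Unfold 1 (reflect across h@2): 6 holes -> [(0, 5), (1, 4), (1, 5), (2, 4), (2, 5), (3, 5)]
Unfold 2 (reflect across v@6): 12 holes -> [(0, 5), (0, 6), (1, 4), (1, 5), (1, 6), (1, 7), (2, 4), (2, 5), (2, 6), (2, 7), (3, 5), (3, 6)]
Unfold 3 (reflect across h@4): 24 holes -> [(0, 5), (0, 6), (1, 4), (1, 5), (1, 6), (1, 7), (2, 4), (2, 5), (2, 6), (2, 7), (3, 5), (3, 6), (4, 5), (4, 6), (5, 4), (5, 5), (5, 6), (5, 7), (6, 4), (6, 5), (6, 6), (6, 7), (7, 5), (7, 6)]
Unfold 4 (reflect across v@4): 48 holes -> [(0, 1), (0, 2), (0, 5), (0, 6), (1, 0), (1, 1), (1, 2), (1, 3), (1, 4), (1, 5), (1, 6), (1, 7), (2, 0), (2, 1), (2, 2), (2, 3), (2, 4), (2, 5), (2, 6), (2, 7), (3, 1), (3, 2), (3, 5), (3, 6), (4, 1), (4, 2), (4, 5), (4, 6), (5, 0), (5, 1), (5, 2), (5, 3), (5, 4), (5, 5), (5, 6), (5, 7), (6, 0), (6, 1), (6, 2), (6, 3), (6, 4), (6, 5), (6, 6), (6, 7), (7, 1), (7, 2), (7, 5), (7, 6)]
Unfold 5 (reflect across h@8): 96 holes -> [(0, 1), (0, 2), (0, 5), (0, 6), (1, 0), (1, 1), (1, 2), (1, 3), (1, 4), (1, 5), (1, 6), (1, 7), (2, 0), (2, 1), (2, 2), (2, 3), (2, 4), (2, 5), (2, 6), (2, 7), (3, 1), (3, 2), (3, 5), (3, 6), (4, 1), (4, 2), (4, 5), (4, 6), (5, 0), (5, 1), (5, 2), (5, 3), (5, 4), (5, 5), (5, 6), (5, 7), (6, 0), (6, 1), (6, 2), (6, 3), (6, 4), (6, 5), (6, 6), (6, 7), (7, 1), (7, 2), (7, 5), (7, 6), (8, 1), (8, 2), (8, 5), (8, 6), (9, 0), (9, 1), (9, 2), (9, 3), (9, 4), (9, 5), (9, 6), (9, 7), (10, 0), (10, 1), (10, 2), (10, 3), (10, 4), (10, 5), (10, 6), (10, 7), (11, 1), (11, 2), (11, 5), (11, 6), (12, 1), (12, 2), (12, 5), (12, 6), (13, 0), (13, 1), (13, 2), (13, 3), (13, 4), (13, 5), (13, 6), (13, 7), (14, 0), (14, 1), (14, 2), (14, 3), (14, 4), (14, 5), (14, 6), (14, 7), (15, 1), (15, 2), (15, 5), (15, 6)]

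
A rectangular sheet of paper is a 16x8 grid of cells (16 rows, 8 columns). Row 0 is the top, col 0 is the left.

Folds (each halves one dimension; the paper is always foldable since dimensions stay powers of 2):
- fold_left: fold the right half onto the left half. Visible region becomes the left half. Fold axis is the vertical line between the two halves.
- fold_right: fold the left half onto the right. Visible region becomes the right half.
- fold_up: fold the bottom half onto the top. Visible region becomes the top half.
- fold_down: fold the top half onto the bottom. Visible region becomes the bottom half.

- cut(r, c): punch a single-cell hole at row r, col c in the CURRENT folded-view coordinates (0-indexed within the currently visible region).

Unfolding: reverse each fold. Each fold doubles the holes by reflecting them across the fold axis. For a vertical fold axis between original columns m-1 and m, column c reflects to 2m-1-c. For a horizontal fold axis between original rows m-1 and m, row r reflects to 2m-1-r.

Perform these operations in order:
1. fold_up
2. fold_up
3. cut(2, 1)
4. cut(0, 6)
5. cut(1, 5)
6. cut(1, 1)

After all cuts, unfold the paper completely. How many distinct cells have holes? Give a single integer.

Answer: 16

Derivation:
Op 1 fold_up: fold axis h@8; visible region now rows[0,8) x cols[0,8) = 8x8
Op 2 fold_up: fold axis h@4; visible region now rows[0,4) x cols[0,8) = 4x8
Op 3 cut(2, 1): punch at orig (2,1); cuts so far [(2, 1)]; region rows[0,4) x cols[0,8) = 4x8
Op 4 cut(0, 6): punch at orig (0,6); cuts so far [(0, 6), (2, 1)]; region rows[0,4) x cols[0,8) = 4x8
Op 5 cut(1, 5): punch at orig (1,5); cuts so far [(0, 6), (1, 5), (2, 1)]; region rows[0,4) x cols[0,8) = 4x8
Op 6 cut(1, 1): punch at orig (1,1); cuts so far [(0, 6), (1, 1), (1, 5), (2, 1)]; region rows[0,4) x cols[0,8) = 4x8
Unfold 1 (reflect across h@4): 8 holes -> [(0, 6), (1, 1), (1, 5), (2, 1), (5, 1), (6, 1), (6, 5), (7, 6)]
Unfold 2 (reflect across h@8): 16 holes -> [(0, 6), (1, 1), (1, 5), (2, 1), (5, 1), (6, 1), (6, 5), (7, 6), (8, 6), (9, 1), (9, 5), (10, 1), (13, 1), (14, 1), (14, 5), (15, 6)]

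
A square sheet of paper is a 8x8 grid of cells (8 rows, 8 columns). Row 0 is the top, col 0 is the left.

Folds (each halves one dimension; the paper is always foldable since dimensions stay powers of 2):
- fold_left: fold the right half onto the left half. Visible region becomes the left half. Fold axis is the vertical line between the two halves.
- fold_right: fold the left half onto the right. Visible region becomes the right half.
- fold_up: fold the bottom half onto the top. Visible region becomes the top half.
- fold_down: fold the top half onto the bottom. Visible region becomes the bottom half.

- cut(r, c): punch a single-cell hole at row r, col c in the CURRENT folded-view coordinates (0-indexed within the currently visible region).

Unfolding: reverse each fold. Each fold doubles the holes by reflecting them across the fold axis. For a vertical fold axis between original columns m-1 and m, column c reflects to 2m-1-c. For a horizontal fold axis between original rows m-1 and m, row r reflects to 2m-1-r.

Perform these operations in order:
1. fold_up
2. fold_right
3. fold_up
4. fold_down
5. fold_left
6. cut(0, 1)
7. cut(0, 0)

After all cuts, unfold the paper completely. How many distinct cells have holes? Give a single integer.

Op 1 fold_up: fold axis h@4; visible region now rows[0,4) x cols[0,8) = 4x8
Op 2 fold_right: fold axis v@4; visible region now rows[0,4) x cols[4,8) = 4x4
Op 3 fold_up: fold axis h@2; visible region now rows[0,2) x cols[4,8) = 2x4
Op 4 fold_down: fold axis h@1; visible region now rows[1,2) x cols[4,8) = 1x4
Op 5 fold_left: fold axis v@6; visible region now rows[1,2) x cols[4,6) = 1x2
Op 6 cut(0, 1): punch at orig (1,5); cuts so far [(1, 5)]; region rows[1,2) x cols[4,6) = 1x2
Op 7 cut(0, 0): punch at orig (1,4); cuts so far [(1, 4), (1, 5)]; region rows[1,2) x cols[4,6) = 1x2
Unfold 1 (reflect across v@6): 4 holes -> [(1, 4), (1, 5), (1, 6), (1, 7)]
Unfold 2 (reflect across h@1): 8 holes -> [(0, 4), (0, 5), (0, 6), (0, 7), (1, 4), (1, 5), (1, 6), (1, 7)]
Unfold 3 (reflect across h@2): 16 holes -> [(0, 4), (0, 5), (0, 6), (0, 7), (1, 4), (1, 5), (1, 6), (1, 7), (2, 4), (2, 5), (2, 6), (2, 7), (3, 4), (3, 5), (3, 6), (3, 7)]
Unfold 4 (reflect across v@4): 32 holes -> [(0, 0), (0, 1), (0, 2), (0, 3), (0, 4), (0, 5), (0, 6), (0, 7), (1, 0), (1, 1), (1, 2), (1, 3), (1, 4), (1, 5), (1, 6), (1, 7), (2, 0), (2, 1), (2, 2), (2, 3), (2, 4), (2, 5), (2, 6), (2, 7), (3, 0), (3, 1), (3, 2), (3, 3), (3, 4), (3, 5), (3, 6), (3, 7)]
Unfold 5 (reflect across h@4): 64 holes -> [(0, 0), (0, 1), (0, 2), (0, 3), (0, 4), (0, 5), (0, 6), (0, 7), (1, 0), (1, 1), (1, 2), (1, 3), (1, 4), (1, 5), (1, 6), (1, 7), (2, 0), (2, 1), (2, 2), (2, 3), (2, 4), (2, 5), (2, 6), (2, 7), (3, 0), (3, 1), (3, 2), (3, 3), (3, 4), (3, 5), (3, 6), (3, 7), (4, 0), (4, 1), (4, 2), (4, 3), (4, 4), (4, 5), (4, 6), (4, 7), (5, 0), (5, 1), (5, 2), (5, 3), (5, 4), (5, 5), (5, 6), (5, 7), (6, 0), (6, 1), (6, 2), (6, 3), (6, 4), (6, 5), (6, 6), (6, 7), (7, 0), (7, 1), (7, 2), (7, 3), (7, 4), (7, 5), (7, 6), (7, 7)]

Answer: 64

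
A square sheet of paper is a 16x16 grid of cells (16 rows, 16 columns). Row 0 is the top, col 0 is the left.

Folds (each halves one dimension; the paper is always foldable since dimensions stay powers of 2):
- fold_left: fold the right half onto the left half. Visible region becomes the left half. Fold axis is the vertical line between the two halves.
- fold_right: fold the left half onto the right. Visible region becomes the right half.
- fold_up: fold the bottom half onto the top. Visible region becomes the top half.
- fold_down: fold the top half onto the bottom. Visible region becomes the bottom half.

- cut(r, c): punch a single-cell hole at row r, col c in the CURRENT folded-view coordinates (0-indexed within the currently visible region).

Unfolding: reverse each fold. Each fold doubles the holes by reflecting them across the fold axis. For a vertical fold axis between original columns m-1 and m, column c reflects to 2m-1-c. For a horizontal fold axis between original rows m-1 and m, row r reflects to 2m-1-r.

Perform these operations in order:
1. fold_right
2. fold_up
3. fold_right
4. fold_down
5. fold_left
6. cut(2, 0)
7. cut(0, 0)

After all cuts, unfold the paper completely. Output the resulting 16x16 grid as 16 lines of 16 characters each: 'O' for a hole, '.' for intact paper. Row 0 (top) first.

Op 1 fold_right: fold axis v@8; visible region now rows[0,16) x cols[8,16) = 16x8
Op 2 fold_up: fold axis h@8; visible region now rows[0,8) x cols[8,16) = 8x8
Op 3 fold_right: fold axis v@12; visible region now rows[0,8) x cols[12,16) = 8x4
Op 4 fold_down: fold axis h@4; visible region now rows[4,8) x cols[12,16) = 4x4
Op 5 fold_left: fold axis v@14; visible region now rows[4,8) x cols[12,14) = 4x2
Op 6 cut(2, 0): punch at orig (6,12); cuts so far [(6, 12)]; region rows[4,8) x cols[12,14) = 4x2
Op 7 cut(0, 0): punch at orig (4,12); cuts so far [(4, 12), (6, 12)]; region rows[4,8) x cols[12,14) = 4x2
Unfold 1 (reflect across v@14): 4 holes -> [(4, 12), (4, 15), (6, 12), (6, 15)]
Unfold 2 (reflect across h@4): 8 holes -> [(1, 12), (1, 15), (3, 12), (3, 15), (4, 12), (4, 15), (6, 12), (6, 15)]
Unfold 3 (reflect across v@12): 16 holes -> [(1, 8), (1, 11), (1, 12), (1, 15), (3, 8), (3, 11), (3, 12), (3, 15), (4, 8), (4, 11), (4, 12), (4, 15), (6, 8), (6, 11), (6, 12), (6, 15)]
Unfold 4 (reflect across h@8): 32 holes -> [(1, 8), (1, 11), (1, 12), (1, 15), (3, 8), (3, 11), (3, 12), (3, 15), (4, 8), (4, 11), (4, 12), (4, 15), (6, 8), (6, 11), (6, 12), (6, 15), (9, 8), (9, 11), (9, 12), (9, 15), (11, 8), (11, 11), (11, 12), (11, 15), (12, 8), (12, 11), (12, 12), (12, 15), (14, 8), (14, 11), (14, 12), (14, 15)]
Unfold 5 (reflect across v@8): 64 holes -> [(1, 0), (1, 3), (1, 4), (1, 7), (1, 8), (1, 11), (1, 12), (1, 15), (3, 0), (3, 3), (3, 4), (3, 7), (3, 8), (3, 11), (3, 12), (3, 15), (4, 0), (4, 3), (4, 4), (4, 7), (4, 8), (4, 11), (4, 12), (4, 15), (6, 0), (6, 3), (6, 4), (6, 7), (6, 8), (6, 11), (6, 12), (6, 15), (9, 0), (9, 3), (9, 4), (9, 7), (9, 8), (9, 11), (9, 12), (9, 15), (11, 0), (11, 3), (11, 4), (11, 7), (11, 8), (11, 11), (11, 12), (11, 15), (12, 0), (12, 3), (12, 4), (12, 7), (12, 8), (12, 11), (12, 12), (12, 15), (14, 0), (14, 3), (14, 4), (14, 7), (14, 8), (14, 11), (14, 12), (14, 15)]

Answer: ................
O..OO..OO..OO..O
................
O..OO..OO..OO..O
O..OO..OO..OO..O
................
O..OO..OO..OO..O
................
................
O..OO..OO..OO..O
................
O..OO..OO..OO..O
O..OO..OO..OO..O
................
O..OO..OO..OO..O
................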